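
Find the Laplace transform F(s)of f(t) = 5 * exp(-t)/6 5/(6 * (s+1))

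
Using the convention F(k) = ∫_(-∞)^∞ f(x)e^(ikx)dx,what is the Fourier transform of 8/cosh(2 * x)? 4 * pi/cosh(pi * k/4)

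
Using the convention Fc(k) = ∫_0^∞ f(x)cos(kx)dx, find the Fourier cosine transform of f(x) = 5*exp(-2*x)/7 10/(7*(k^2+4))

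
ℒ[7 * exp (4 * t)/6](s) 7/ (6 * (s - 4))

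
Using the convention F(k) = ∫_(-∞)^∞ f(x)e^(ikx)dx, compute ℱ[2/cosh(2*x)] pi/cosh(pi*k/4)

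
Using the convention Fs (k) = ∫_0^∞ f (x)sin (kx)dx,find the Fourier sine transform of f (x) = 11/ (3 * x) 11 * pi/6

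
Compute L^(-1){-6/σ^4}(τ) -τ^3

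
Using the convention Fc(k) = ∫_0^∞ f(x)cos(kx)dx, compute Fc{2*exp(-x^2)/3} sqrt(pi)*exp(-k^2/4)/3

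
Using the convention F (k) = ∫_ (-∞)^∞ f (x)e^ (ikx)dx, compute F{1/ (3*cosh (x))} pi/ (3*cosh (pi*k/2))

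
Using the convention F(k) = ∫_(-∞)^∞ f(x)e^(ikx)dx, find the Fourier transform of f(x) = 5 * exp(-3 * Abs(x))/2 15/(k^2 + 9)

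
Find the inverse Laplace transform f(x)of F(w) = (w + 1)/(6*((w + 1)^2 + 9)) exp(-x)*cos(3*x)/6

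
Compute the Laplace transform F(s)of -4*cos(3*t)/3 -4*s/(3*s^2 + 27)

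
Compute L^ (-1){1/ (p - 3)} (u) exp (3*u)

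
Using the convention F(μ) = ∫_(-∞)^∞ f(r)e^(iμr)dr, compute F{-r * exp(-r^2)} -I * sqrt(pi) * μ * exp(-μ^2/4)/2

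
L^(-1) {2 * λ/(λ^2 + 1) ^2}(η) η * sin(η) 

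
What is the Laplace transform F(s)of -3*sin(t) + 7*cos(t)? 7*s/(s^2 + 1) - 3/(s^2 + 1)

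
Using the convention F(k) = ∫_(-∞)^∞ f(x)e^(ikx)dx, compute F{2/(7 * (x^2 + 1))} 2 * pi * exp(-Abs(k))/7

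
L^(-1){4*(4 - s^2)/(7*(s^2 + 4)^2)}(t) -4*t*cos(2*t)/7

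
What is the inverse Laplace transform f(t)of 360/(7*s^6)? 3*t^5/7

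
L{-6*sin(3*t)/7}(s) -18/(7*s^2 + 63)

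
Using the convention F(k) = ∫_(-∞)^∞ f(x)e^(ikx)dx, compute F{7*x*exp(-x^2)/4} 7*I*sqrt(pi)*k*exp(-k^2/4)/8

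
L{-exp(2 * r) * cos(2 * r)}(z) (2 - z)/((z - 2)^2 + 4)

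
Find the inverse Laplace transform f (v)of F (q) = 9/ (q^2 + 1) 9*sin (v)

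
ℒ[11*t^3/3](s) 22/s^4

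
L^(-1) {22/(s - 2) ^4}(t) 11*t^3*exp(2*t) /3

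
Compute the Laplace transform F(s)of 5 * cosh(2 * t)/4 5 * s/(4 * (s^2 - 4))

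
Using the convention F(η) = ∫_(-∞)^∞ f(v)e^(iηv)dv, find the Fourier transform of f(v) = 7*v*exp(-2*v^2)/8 7*sqrt(2)*I*sqrt(pi)*η*exp(-η^2/8)/64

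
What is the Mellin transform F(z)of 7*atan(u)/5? -7*pi*sec(pi*z/2)/(10*z)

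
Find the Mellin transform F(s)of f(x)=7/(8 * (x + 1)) 7 * pi * csc(pi * s)/8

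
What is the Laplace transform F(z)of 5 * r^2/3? 10/(3 * z^3)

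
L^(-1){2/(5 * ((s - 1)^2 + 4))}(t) exp(t) * sin(2 * t)/5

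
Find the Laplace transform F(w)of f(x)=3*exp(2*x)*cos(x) 3*(w - 2)/((w - 2)^2 + 1)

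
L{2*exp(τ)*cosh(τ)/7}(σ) 2*(σ - 1)/(7*σ*(σ - 2))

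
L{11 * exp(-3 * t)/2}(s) 11/(2 * (s + 3))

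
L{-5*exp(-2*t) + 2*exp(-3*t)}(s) 2/(s + 3)-5/(s + 2)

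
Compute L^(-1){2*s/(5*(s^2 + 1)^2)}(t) t*sin(t)/5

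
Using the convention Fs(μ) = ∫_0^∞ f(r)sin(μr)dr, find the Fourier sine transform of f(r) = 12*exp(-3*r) 12*μ/(μ^2 + 9)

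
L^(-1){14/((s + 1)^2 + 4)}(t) 7*exp(-t)*sin(2*t)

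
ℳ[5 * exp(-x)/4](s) 5 * gamma(s)/4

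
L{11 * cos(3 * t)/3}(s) 11 * s/(3 * (s^2 + 9))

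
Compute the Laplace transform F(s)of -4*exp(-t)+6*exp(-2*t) 6/(s+2) - 4/(s+1)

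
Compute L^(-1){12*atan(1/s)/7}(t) 12*sin(t)/(7*t)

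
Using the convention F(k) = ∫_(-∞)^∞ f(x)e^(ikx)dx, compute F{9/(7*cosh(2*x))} 9*pi/(14*cosh(pi*k/4))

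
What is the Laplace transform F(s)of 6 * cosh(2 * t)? 6 * s/(s^2 - 4)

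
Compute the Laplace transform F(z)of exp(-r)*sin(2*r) 2/((z + 1)^2 + 4)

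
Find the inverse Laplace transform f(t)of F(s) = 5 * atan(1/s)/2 5 * sin(t)/(2 * t)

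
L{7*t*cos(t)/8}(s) 7*(s^2 - 1)/(8*(s^2 + 1)^2)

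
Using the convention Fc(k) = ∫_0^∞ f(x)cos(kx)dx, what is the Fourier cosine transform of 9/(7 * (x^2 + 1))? 9 * pi * exp(-k)/14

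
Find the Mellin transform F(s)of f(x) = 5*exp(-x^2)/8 5*gamma(s/2)/16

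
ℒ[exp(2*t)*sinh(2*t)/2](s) 1/(s*(s - 4))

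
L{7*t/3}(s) 7/(3*s^2)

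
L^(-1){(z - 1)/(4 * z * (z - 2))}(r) exp(r) * cosh(r)/4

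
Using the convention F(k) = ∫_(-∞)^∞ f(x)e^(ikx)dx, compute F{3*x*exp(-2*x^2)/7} 3*sqrt(2)*I*sqrt(pi)*k*exp(-k^2/8)/56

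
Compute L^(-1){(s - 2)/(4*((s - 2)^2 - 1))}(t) exp(2*t)*cosh(t)/4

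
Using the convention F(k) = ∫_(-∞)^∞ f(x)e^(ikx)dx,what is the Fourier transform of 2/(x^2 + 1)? 2*pi*exp(-Abs(k))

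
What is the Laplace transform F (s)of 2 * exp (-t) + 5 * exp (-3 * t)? 5/ (s + 3) + 2/ (s + 1)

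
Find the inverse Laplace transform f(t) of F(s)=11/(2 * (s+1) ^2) 11 * t * exp(-t) /2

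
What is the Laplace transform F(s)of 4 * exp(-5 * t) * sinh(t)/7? 4/(7 * ((s + 5)^2 - 1))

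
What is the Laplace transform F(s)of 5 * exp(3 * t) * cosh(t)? 5 * (s - 3)/((s - 3)^2 - 1)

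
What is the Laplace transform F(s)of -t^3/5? -6/(5*s^4)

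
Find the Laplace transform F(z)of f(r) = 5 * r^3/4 15/(2 * z^4)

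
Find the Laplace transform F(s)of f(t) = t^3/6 s^(-4)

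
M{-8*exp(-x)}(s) -8*gamma(s)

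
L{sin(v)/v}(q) atan(1/q)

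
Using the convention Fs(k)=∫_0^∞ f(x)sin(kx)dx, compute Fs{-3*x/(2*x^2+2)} -3*pi*exp(-k)/4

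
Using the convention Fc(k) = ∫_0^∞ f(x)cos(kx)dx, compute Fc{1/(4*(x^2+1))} pi*exp(-k)/8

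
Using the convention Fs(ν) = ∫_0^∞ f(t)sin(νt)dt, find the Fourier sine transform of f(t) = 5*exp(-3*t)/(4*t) 5*atan(ν/3)/4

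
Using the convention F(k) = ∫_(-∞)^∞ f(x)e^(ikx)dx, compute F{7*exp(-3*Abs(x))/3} 14/(k^2 + 9)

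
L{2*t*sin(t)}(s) 4*s/(s^2 + 1)^2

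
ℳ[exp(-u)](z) gamma(z)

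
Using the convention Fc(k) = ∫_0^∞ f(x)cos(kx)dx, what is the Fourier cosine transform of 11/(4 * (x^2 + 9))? 11 * pi * exp(-3 * k)/24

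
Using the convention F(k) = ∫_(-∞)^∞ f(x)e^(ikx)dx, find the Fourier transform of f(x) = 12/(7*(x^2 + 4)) 6*pi*exp(-2*Abs(k))/7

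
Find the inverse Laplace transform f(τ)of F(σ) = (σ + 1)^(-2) τ * exp(-τ)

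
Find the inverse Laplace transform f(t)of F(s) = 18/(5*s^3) 9*t^2/5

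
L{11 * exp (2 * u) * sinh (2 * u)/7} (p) 22/ (7 * p * (p - 4))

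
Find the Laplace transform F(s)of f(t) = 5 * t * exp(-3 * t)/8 5/(8 * (s + 3)^2)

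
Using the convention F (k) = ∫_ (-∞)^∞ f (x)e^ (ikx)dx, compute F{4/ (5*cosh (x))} 4*pi/ (5*cosh (pi*k/2))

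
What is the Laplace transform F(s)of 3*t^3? 18/s^4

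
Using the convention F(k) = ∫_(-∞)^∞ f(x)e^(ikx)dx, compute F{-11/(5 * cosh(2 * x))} -11 * pi/(10 * cosh(pi * k/4))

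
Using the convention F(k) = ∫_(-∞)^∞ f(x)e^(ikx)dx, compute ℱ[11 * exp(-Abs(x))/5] 22/(5 * (k^2 + 1))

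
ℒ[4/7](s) 4/(7*s)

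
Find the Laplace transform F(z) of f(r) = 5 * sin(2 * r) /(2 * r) 5 * atan(2/z) /2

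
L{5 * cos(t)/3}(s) 5 * s/(3 * (s^2 + 1))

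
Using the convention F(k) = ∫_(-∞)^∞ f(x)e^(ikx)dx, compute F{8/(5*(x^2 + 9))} 8*pi*exp(-3*Abs(k))/15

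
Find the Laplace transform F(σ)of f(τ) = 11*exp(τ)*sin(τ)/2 11/(2*((σ - 1)^2+1))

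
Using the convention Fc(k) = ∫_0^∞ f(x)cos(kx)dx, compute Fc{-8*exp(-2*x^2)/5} -2*sqrt(2)*sqrt(pi)*exp(-k^2/8)/5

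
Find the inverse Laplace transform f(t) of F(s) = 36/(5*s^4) 6*t^3/5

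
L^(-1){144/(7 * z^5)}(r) 6 * r^4/7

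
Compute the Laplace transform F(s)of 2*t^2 4/s^3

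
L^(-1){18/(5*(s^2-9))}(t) 6*sinh(3*t)/5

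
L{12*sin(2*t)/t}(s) 12*atan(2/s)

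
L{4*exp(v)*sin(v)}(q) 4/((q - 1)^2 + 1)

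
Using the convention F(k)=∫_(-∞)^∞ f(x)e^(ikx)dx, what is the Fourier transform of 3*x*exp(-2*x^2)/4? 3*sqrt(2)*I*sqrt(pi)*k*exp(-k^2/8)/32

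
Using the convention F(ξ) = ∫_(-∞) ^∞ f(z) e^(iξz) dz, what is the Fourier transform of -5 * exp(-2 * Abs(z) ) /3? -20/(3 * ξ^2 + 12) 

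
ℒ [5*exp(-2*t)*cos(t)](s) 5*(s + 2) /((s + 2) ^2 + 1) 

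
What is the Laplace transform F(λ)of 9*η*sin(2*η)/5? 36*λ/(5*(λ^2 + 4)^2)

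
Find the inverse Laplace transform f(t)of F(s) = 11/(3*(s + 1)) 11*exp(-t)/3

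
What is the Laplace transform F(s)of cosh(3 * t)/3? s/(3 * (s^2 - 9))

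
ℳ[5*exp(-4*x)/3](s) 5*gamma(s)/(3*4^s)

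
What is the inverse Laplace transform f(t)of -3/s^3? -3*t^2/2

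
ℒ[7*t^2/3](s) 14/(3*s^3)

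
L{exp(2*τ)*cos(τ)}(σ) (σ - 2)/((σ - 2)^2 + 1)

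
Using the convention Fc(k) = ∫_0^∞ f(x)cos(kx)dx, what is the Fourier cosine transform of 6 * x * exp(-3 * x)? 6 * (9 - k^2)/(k^2 + 9)^2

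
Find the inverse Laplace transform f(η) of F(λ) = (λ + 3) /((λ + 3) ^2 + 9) exp(-3*η)*cos(3*η) 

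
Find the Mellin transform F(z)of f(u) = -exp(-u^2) -gamma(z/2)/2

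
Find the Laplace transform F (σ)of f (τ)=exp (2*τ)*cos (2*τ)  (σ - 2)/ ( (σ - 2)^2 + 4)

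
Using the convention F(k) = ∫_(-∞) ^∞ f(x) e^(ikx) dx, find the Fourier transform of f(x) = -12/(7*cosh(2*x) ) -6*pi/(7*cosh(pi*k/4) ) 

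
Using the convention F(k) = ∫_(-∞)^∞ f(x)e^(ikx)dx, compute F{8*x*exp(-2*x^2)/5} sqrt(2)*I*sqrt(pi)*k*exp(-k^2/8)/5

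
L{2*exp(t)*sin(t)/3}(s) 2/(3*((s - 1)^2+1))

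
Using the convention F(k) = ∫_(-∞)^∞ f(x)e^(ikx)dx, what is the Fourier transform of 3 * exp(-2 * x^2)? 3 * sqrt(2) * sqrt(pi) * exp(-k^2/8)/2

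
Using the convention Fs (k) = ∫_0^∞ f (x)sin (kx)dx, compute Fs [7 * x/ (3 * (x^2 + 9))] 7 * pi * exp (-3 * k)/6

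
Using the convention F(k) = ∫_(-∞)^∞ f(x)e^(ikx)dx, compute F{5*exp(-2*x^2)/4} 5*sqrt(2)*sqrt(pi)*exp(-k^2/8)/8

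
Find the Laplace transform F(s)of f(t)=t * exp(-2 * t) (s+2)^(-2)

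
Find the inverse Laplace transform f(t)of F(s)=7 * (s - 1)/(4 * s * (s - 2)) 7 * exp(t) * cosh(t)/4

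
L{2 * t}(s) 2/s^2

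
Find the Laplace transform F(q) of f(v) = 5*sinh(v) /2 5/(2*(q^2 - 1) ) 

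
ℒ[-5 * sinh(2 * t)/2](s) -5/(s^2 - 4)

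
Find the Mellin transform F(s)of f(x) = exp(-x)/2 gamma(s)/2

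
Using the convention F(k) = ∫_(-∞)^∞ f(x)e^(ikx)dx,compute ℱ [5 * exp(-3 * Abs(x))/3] 10/(k^2+9)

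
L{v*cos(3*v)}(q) (q^2-9)/(q^2 + 9)^2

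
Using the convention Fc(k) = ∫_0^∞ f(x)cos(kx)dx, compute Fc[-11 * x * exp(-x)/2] 11 * (k^2-1)/(2 * (k^2 + 1)^2)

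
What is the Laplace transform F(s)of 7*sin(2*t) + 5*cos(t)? 14/(s^2 + 4) + 5*s/(s^2 + 1)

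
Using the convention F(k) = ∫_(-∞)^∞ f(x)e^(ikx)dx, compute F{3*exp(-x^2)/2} 3*sqrt(pi)*exp(-k^2/4)/2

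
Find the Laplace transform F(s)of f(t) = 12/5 12/(5 * s)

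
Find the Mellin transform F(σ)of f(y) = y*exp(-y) gamma(σ + 1)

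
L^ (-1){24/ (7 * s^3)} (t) 12 * t^2/7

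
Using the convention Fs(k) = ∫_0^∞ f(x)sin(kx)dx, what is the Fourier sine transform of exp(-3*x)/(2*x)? atan(k/3)/2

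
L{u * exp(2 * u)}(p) (p - 2)^(-2)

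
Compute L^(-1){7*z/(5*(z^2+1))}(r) 7*cos(r)/5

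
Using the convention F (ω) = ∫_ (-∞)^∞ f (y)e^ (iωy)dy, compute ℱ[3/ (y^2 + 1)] 3*pi*exp (-Abs (ω))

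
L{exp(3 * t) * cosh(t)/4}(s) (s - 3)/(4 * ((s - 3)^2 - 1))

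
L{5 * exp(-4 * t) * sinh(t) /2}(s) 5/(2 * ((s + 4) ^2-1) ) 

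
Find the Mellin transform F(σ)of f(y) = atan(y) -pi * sec(pi * σ/2)/(2 * σ)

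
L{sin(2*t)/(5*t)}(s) atan(2/s)/5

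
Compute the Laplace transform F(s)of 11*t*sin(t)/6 11*s/(3*(s^2+1)^2)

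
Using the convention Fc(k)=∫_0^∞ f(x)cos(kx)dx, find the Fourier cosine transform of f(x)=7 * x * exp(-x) 7 * (1 - k^2)/(k^2+1)^2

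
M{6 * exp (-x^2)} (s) 3 * gamma (s/2)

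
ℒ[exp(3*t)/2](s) 1/(2*(s - 3))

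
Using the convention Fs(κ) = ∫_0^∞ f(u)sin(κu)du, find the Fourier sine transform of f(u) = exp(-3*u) κ/(κ^2 + 9)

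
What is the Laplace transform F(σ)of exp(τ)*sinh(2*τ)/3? 2/(3*((σ - 1)^2 - 4))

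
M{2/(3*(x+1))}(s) 2*pi*csc(pi*s)/3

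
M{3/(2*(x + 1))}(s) 3*pi*csc(pi*s)/2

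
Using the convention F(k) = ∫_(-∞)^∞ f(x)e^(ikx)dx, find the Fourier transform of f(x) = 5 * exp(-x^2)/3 5 * sqrt(pi) * exp(-k^2/4)/3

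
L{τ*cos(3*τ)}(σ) (σ^2 - 9)/(σ^2 + 9)^2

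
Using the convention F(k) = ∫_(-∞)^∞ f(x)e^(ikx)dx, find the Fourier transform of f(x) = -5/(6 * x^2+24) -5 * pi * exp(-2 * Abs(k))/12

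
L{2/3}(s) 2/(3*s)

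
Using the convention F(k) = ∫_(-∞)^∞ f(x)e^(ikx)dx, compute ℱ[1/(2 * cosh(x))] pi/(2 * cosh(pi * k/2))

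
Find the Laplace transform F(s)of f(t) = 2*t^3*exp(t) 12/(s - 1)^4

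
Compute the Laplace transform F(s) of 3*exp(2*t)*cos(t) 3*(s - 2) /((s - 2) ^2 + 1) 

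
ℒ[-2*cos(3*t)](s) -2*s/(s^2 + 9)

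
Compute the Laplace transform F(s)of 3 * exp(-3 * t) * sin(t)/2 3/(2 * ((s + 3)^2 + 1))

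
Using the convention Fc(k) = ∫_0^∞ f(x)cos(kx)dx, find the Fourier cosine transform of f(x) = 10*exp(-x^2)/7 5*sqrt(pi)*exp(-k^2/4)/7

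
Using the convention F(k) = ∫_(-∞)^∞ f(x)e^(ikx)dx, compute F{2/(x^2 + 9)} 2 * pi * exp(-3 * Abs(k))/3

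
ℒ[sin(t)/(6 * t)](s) atan(1/s)/6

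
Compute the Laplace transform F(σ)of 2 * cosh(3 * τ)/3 2 * σ/(3 * (σ^2-9))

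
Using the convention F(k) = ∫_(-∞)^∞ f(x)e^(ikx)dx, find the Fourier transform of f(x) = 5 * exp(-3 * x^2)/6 5 * sqrt(3) * sqrt(pi) * exp(-k^2/12)/18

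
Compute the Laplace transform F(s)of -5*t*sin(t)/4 -5*s/(2*(s^2 + 1)^2)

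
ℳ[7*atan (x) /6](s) -7*pi*sec (pi*s/2) / (12*s) 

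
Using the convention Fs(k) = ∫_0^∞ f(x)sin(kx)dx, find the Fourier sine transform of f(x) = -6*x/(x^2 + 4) -3*pi*exp(-2*k)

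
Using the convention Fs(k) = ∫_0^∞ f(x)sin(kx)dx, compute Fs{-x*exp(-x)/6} -k/(3*(k^2 + 1)^2)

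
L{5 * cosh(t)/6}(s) 5 * s/(6 * (s^2-1))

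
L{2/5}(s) 2/(5 * s)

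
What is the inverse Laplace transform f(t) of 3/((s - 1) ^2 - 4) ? 3 * exp(t) * sinh(2 * t) /2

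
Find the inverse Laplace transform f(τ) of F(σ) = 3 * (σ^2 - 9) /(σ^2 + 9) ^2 3 * τ * cos(3 * τ) 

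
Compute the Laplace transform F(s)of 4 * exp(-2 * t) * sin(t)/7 4/(7 * ((s + 2)^2 + 1))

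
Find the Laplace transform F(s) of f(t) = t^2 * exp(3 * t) 2/(s - 3) ^3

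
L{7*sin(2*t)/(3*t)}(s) 7*atan(2/s)/3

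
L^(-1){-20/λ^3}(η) -10 * η^2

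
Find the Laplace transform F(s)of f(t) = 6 6/s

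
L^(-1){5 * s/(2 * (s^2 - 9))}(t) 5 * cosh(3 * t)/2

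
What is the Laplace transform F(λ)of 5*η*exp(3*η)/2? 5/(2*(λ - 3)^2)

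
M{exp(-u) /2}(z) gamma(z) /2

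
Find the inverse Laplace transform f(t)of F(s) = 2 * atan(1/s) 2 * sin(t)/t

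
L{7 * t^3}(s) 42/s^4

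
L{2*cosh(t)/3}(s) 2*s/(3*(s^2 - 1))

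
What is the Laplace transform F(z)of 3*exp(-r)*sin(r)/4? 3/(4*((z + 1)^2 + 1))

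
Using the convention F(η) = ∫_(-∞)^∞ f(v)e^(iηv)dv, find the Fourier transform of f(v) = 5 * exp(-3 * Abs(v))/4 15/(2 * (η^2 + 9))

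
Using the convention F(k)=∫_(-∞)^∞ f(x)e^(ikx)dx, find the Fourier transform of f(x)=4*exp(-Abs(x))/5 8/(5*(k^2 + 1))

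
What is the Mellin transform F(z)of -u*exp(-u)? -gamma(z + 1)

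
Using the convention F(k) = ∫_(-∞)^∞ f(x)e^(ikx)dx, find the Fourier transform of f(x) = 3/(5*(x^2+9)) pi*exp(-3*Abs(k))/5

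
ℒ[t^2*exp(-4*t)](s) 2/(s+4)^3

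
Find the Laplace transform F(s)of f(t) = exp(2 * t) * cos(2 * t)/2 (s - 2)/(2 * ((s - 2)^2 + 4))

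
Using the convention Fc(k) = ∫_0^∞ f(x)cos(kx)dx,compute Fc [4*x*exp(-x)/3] 4*(1 - k^2)/(3*(k^2+1)^2)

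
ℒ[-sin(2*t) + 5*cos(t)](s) 5*s/(s^2 + 1)-2/(s^2 + 4) 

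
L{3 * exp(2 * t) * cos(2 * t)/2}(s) 3 * (s - 2)/(2 * ((s - 2)^2 + 4))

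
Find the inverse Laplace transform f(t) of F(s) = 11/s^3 11 * t^2/2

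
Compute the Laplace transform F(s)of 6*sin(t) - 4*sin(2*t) 6/(s^2 + 1) - 8/(s^2 + 4)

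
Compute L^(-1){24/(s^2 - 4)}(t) 12 * sinh(2 * t)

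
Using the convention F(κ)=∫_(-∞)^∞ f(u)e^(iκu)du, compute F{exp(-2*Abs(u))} 4/(κ^2 + 4)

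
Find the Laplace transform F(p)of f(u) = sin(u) 1/(p^2 + 1)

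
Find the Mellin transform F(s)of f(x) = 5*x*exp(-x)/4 5*gamma(s+1)/4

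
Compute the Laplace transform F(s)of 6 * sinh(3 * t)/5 18/(5 * (s^2 - 9))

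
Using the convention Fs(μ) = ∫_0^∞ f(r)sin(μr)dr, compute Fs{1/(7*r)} pi/14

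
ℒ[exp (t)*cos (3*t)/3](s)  (s - 1)/ (3*( (s - 1)^2 + 9))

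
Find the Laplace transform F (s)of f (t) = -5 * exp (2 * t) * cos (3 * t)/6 5 * (2 - s)/ (6 * ( (s - 2)^2 + 9))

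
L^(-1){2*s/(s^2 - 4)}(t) 2*cosh(2*t)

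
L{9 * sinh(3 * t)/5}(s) 27/(5 * (s^2 - 9))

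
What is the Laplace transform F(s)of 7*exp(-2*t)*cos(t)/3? 7*(s+2)/(3*((s+2)^2+1))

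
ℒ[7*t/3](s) 7/(3*s^2)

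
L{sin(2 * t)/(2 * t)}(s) atan(2/s)/2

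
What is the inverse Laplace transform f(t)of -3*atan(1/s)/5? -3*sin(t)/(5*t)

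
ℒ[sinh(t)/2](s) 1/(2 * (s^2 - 1))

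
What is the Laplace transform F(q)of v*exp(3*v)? (q - 3)^(-2)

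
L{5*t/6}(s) 5/(6*s^2) 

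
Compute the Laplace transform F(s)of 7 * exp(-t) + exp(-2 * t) 7/(s + 1) + 1/(s + 2)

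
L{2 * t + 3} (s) 2/s^2 + 3/s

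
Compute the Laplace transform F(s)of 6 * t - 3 6/s^2 - 3/s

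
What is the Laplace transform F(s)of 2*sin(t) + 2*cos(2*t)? 2/(s^2 + 1) + 2*s/(s^2 + 4)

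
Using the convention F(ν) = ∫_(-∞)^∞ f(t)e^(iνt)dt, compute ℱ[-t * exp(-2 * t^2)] -sqrt(2) * I * sqrt(pi) * ν * exp(-ν^2/8)/8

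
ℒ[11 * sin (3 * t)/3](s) 11/ (s^2+9)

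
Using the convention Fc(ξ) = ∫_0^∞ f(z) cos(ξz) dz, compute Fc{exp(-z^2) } sqrt(pi)*exp(-ξ^2/4) /2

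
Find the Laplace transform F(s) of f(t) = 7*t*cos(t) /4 7*(s^2 - 1) /(4*(s^2+1) ^2) 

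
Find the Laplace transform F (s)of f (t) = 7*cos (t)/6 7*s/ (6*(s^2 + 1))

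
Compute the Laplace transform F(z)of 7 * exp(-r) 7/(z + 1)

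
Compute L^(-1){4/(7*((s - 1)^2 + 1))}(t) 4*exp(t)*sin(t)/7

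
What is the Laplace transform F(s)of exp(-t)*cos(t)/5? (s + 1)/(5*((s + 1)^2 + 1))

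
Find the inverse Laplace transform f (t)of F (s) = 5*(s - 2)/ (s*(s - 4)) 5*exp (2*t)*cosh (2*t)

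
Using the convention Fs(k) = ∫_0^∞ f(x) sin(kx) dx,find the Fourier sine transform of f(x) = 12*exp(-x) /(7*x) 12*atan(k) /7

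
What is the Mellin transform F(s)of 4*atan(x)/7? -2*pi*sec(pi*s/2)/(7*s)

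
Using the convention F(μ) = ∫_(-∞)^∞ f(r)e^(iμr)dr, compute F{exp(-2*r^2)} sqrt(2)*sqrt(pi)*exp(-μ^2/8)/2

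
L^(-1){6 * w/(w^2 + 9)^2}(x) x * sin(3 * x)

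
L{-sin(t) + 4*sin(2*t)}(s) 8/(s^2 + 4) - 1/(s^2 + 1)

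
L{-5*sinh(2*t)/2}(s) -5/(s^2 - 4)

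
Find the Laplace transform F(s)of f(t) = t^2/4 1/(2 * s^3)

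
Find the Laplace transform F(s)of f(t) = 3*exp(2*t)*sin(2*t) 6/((s - 2)^2 + 4)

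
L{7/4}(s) 7/(4*s)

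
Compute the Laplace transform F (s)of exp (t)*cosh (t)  (s - 1)/ (s*(s - 2))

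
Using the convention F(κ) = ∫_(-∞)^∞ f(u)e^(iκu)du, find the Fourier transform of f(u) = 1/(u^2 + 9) pi*exp(-3*Abs(κ))/3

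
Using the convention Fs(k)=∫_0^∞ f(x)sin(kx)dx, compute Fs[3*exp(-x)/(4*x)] 3*atan(k)/4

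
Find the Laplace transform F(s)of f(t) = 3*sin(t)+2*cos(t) 2*s/(s^2+1)+3/(s^2+1)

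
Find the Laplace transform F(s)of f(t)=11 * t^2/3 22/(3 * s^3)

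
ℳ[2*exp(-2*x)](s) 2^(1 - s)*gamma(s)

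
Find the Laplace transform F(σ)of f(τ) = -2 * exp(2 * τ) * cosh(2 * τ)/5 2 * (2 - σ)/(5 * σ * (σ - 4))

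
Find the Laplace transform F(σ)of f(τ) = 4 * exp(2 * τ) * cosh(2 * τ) 4 * (σ - 2)/(σ * (σ - 4))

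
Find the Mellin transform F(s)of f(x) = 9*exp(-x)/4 9*gamma(s)/4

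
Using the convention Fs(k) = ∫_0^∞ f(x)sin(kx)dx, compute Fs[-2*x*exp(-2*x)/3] -8*k/(3*(k^2+4)^2)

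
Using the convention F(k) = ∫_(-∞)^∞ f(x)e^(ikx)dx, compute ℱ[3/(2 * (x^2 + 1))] 3 * pi * exp(-Abs(k))/2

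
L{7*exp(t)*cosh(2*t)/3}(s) 7*(s - 1)/(3*((s - 1)^2 - 4))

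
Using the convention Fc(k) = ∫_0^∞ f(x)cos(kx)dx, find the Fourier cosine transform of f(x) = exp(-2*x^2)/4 sqrt(2)*sqrt(pi)*exp(-k^2/8)/16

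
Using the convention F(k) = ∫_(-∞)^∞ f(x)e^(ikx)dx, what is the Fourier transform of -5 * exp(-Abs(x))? -10/(k^2 + 1)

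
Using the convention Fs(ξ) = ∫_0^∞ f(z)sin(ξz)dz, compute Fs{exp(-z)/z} atan(ξ)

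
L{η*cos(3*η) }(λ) (λ^2 - 9) /(λ^2 + 9) ^2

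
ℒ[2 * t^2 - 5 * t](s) 4/s^3 - 5/s^2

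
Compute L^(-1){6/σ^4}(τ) τ^3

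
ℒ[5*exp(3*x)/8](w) 5/(8*(w - 3))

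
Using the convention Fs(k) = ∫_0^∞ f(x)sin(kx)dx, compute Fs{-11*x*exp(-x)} -22*k/(k^2 + 1)^2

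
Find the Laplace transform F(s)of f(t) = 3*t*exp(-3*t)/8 3/(8*(s + 3)^2)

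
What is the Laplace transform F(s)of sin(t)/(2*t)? atan(1/s)/2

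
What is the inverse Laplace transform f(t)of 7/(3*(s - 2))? 7*exp(2*t)/3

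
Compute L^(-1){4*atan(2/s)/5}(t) 4*sin(2*t)/(5*t)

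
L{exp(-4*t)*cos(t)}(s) (s + 4)/((s + 4)^2 + 1)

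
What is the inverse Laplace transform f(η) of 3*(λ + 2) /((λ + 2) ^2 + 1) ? 3*exp(-2*η)*cos(η) 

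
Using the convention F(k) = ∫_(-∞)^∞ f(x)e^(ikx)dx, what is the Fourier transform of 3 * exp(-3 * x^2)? sqrt(3) * sqrt(pi) * exp(-k^2/12)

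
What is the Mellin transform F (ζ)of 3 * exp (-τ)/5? 3 * gamma (ζ)/5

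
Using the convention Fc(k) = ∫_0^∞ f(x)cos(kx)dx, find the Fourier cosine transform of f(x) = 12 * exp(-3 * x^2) 2 * sqrt(3) * sqrt(pi) * exp(-k^2/12)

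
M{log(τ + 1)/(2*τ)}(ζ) -pi*csc(pi*ζ)/(2*ζ - 2)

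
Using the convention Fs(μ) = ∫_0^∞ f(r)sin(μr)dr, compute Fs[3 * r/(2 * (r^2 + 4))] 3 * pi * exp(-2 * μ)/4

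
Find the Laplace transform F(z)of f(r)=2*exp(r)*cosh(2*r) 2*(z - 1)/((z - 1)^2 - 4)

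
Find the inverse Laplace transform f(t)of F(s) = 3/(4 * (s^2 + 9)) sin(3 * t)/4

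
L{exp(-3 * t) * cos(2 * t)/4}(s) (s + 3)/(4 * ((s + 3)^2 + 4))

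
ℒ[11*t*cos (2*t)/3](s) 11*(s^2 - 4)/ (3*(s^2 + 4)^2)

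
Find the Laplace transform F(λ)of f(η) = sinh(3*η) 3/(λ^2-9)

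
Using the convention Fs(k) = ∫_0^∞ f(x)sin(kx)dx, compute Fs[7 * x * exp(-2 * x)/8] 7 * k/(2 * (k^2 + 4)^2)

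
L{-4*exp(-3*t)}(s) -4/(s + 3)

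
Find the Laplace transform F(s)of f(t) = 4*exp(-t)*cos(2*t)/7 4*(s + 1)/(7*((s + 1)^2 + 4))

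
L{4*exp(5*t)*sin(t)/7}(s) 4/(7*((s - 5)^2 + 1))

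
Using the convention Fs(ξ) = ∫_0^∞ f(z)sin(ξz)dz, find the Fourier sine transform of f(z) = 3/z 3*pi/2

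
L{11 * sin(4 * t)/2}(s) 22/(s^2+16)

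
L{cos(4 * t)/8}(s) s/(8 * (s^2 + 16))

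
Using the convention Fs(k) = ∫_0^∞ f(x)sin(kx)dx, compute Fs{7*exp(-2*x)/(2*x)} 7*atan(k/2)/2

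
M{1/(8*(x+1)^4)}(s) gamma(s)*gamma(4 - s)/48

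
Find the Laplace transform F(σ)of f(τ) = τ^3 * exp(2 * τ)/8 3/(4 * (σ - 2)^4)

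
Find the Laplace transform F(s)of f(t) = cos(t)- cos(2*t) s/(s^2 + 1)- s/(s^2 + 4)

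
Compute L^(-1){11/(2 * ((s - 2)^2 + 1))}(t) 11 * exp(2 * t) * sin(t)/2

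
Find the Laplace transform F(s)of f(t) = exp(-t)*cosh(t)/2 (s + 1)/(2*s*(s + 2))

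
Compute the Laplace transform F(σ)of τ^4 24/σ^5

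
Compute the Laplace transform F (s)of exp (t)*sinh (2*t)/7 2/ (7*( (s - 1)^2 - 4))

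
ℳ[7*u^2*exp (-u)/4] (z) 7*gamma (z + 2)/4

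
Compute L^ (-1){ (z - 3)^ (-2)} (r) r*exp (3*r)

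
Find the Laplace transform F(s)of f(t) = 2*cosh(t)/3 2*s/(3*(s^2 - 1))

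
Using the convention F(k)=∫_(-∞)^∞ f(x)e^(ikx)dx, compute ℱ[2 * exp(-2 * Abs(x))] 8/(k^2+4)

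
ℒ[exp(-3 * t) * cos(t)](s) (s + 3) /((s + 3) ^2 + 1) 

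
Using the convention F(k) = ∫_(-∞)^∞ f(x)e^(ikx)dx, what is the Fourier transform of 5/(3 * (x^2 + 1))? 5 * pi * exp(-Abs(k))/3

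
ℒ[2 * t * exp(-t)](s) 2/(s + 1)^2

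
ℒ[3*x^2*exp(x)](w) 6/(w - 1)^3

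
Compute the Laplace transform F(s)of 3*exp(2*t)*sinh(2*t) 6/(s*(s - 4))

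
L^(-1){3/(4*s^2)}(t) 3*t/4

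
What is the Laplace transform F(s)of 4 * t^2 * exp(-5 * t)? 8/(s + 5)^3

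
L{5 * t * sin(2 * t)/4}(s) 5 * s/(s^2+4)^2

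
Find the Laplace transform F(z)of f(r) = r z^(-2)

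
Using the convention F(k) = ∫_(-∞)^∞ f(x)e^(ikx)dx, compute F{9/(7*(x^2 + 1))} 9*pi*exp(-Abs(k))/7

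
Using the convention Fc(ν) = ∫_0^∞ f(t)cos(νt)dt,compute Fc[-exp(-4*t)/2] -2/(ν^2 + 16)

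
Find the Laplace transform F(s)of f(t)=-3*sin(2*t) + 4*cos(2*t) 4*s/(s^2 + 4) - 6/(s^2 + 4)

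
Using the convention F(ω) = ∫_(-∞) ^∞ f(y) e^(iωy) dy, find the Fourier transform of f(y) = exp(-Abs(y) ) 2/(ω^2 + 1) 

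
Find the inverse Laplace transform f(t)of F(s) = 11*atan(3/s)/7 11*sin(3*t)/(7*t)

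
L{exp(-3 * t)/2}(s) 1/(2 * (s + 3))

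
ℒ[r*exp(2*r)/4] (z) 1/(4*(z - 2)^2)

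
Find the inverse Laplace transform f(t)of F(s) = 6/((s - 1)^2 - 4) 3*exp(t)*sinh(2*t)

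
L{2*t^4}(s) 48/s^5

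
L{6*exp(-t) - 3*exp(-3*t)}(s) 6/(s + 1) - 3/(s + 3)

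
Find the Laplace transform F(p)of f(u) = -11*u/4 -11/(4*p^2)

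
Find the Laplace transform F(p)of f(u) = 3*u 3/p^2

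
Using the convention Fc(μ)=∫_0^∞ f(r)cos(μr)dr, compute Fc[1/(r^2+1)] pi*exp(-μ)/2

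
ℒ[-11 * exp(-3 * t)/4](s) -11/(4 * s + 12)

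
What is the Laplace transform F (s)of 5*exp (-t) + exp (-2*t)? 1/ (s + 2) + 5/ (s + 1)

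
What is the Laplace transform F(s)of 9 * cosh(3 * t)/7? 9 * s/(7 * (s^2-9))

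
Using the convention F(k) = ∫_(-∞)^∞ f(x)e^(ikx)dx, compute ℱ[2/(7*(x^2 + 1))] 2*pi*exp(-Abs(k))/7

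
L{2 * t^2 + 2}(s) 4/s^3 + 2/s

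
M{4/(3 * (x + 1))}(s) 4 * pi * csc(pi * s)/3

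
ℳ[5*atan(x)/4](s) -5*pi*sec(pi*s/2)/(8*s)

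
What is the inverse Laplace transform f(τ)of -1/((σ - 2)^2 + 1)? -exp(2*τ)*sin(τ)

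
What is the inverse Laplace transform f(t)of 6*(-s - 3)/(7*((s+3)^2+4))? -6*exp(-3*t)*cos(2*t)/7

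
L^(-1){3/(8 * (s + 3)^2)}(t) 3 * t * exp(-3 * t)/8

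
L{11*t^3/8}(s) 33/(4*s^4)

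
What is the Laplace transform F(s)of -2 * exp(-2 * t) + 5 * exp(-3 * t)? 5/(s + 3) - 2/(s + 2)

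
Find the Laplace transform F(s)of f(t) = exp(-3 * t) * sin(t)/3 1/(3 * ((s + 3)^2 + 1))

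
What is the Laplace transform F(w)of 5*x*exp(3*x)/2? 5/(2*(w - 3)^2)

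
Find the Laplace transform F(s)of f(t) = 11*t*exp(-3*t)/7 11/(7*(s + 3)^2)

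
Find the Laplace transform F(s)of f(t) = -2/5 -2/(5*s)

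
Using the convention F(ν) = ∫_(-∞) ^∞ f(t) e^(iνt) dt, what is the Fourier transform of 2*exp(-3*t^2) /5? 2*sqrt(3)*sqrt(pi)*exp(-ν^2/12) /15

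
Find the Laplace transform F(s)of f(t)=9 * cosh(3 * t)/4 9 * s/(4 * (s^2-9))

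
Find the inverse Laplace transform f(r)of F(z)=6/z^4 r^3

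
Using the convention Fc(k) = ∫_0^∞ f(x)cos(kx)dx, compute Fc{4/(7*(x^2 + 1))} 2*pi*exp(-k)/7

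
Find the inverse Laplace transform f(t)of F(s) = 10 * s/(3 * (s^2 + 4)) 10 * cos(2 * t)/3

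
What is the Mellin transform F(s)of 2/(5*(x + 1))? 2*pi*csc(pi*s)/5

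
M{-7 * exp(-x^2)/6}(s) -7 * gamma(s/2)/12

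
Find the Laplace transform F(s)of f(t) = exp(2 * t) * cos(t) (s - 2)/((s - 2)^2+1)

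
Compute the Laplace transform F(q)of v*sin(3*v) 6*q/(q^2+9)^2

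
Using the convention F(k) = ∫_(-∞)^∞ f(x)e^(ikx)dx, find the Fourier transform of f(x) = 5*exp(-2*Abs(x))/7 20/(7*(k^2+4))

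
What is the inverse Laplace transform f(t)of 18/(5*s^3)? 9*t^2/5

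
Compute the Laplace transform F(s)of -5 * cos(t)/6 -5 * s/(6 * s^2 + 6)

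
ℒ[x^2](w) 2/w^3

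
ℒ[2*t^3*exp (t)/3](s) 4/ (s - 1)^4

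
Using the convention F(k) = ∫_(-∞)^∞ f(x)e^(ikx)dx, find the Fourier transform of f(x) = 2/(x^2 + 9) 2*pi*exp(-3*Abs(k))/3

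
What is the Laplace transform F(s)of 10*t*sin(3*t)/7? 60*s/(7*(s^2 + 9)^2)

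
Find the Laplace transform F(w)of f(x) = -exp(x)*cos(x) (1 - w)/((w - 1)^2 + 1)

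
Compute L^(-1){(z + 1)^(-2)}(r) r*exp(-r)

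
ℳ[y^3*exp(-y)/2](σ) gamma(σ + 3)/2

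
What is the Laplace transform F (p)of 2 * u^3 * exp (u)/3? 4/ (p - 1)^4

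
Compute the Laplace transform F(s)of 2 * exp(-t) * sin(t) 2/((s+1)^2+1)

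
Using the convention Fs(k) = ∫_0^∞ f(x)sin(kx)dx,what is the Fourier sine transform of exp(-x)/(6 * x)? atan(k)/6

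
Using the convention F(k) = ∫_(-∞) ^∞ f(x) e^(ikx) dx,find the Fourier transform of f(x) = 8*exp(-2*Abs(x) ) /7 32/(7*(k^2 + 4) ) 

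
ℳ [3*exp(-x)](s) 3*gamma(s)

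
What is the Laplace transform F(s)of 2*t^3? 12/s^4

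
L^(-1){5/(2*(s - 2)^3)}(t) 5*t^2*exp(2*t)/4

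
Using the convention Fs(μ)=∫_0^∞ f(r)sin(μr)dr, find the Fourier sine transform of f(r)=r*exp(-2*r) 4*μ/(μ^2 + 4)^2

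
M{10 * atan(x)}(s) -5 * pi * sec(pi * s/2)/s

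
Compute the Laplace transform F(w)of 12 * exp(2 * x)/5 12/(5 * (w - 2))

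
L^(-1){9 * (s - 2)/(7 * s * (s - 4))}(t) 9 * exp(2 * t) * cosh(2 * t)/7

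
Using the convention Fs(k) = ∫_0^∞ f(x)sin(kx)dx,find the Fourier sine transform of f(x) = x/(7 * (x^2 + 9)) pi * exp(-3 * k)/14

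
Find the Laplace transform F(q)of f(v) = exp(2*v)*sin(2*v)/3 2/(3*((q - 2)^2 + 4))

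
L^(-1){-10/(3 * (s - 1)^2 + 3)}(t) -10 * exp(t) * sin(t)/3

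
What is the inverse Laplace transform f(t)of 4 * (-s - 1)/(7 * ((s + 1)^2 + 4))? -4 * exp(-t) * cos(2 * t)/7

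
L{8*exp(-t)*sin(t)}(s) 8/((s + 1)^2 + 1)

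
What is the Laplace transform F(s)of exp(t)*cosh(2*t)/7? (s - 1)/(7*((s - 1)^2 - 4))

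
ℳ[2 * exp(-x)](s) 2 * gamma(s) 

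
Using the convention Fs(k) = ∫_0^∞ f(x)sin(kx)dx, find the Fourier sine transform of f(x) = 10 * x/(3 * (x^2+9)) 5 * pi * exp(-3 * k)/3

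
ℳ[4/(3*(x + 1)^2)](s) -4*pi*(s - 1)/(3*sin(pi*s))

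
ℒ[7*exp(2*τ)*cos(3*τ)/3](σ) 7*(σ - 2)/(3*((σ - 2)^2+9))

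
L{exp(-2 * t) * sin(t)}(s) 1/((s+2)^2+1)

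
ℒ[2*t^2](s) 4/s^3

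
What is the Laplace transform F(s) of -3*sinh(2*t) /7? -6/(7*s^2 - 28) 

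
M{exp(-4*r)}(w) gamma(w)/4^w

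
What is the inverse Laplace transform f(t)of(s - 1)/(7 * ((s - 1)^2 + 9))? exp(t) * cos(3 * t)/7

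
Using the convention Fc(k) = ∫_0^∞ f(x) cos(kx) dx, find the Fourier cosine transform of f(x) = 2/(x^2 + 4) pi*exp(-2*k) /2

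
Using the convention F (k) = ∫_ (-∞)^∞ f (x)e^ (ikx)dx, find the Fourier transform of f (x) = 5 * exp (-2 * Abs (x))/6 10/ (3 * (k^2+4))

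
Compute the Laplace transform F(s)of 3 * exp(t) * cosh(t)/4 3 * (s - 1)/(4 * s * (s - 2))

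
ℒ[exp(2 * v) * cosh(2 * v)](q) (q - 2)/(q * (q - 4))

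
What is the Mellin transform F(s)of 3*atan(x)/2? -3*pi*sec(pi*s/2)/(4*s)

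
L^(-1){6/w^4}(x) x^3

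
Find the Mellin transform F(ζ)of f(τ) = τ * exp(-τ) gamma(ζ + 1)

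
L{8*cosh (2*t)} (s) 8*s/ (s^2-4)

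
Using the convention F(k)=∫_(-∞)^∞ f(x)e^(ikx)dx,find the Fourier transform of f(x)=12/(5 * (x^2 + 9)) 4 * pi * exp(-3 * Abs(k))/5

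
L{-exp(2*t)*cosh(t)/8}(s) (2 - s)/(8*((s - 2)^2-1))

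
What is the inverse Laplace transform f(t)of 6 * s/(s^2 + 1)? 6 * cos(t)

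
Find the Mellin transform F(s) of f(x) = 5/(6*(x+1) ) 5*pi*csc(pi*s) /6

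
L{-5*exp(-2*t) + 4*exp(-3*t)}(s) 4/(s + 3) - 5/(s + 2)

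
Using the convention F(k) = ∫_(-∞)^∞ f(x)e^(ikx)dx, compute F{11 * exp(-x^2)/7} 11 * sqrt(pi) * exp(-k^2/4)/7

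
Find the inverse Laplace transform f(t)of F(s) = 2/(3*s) 2/3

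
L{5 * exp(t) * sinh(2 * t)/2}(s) 5/((s - 1)^2-4)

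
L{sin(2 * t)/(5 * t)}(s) atan(2/s)/5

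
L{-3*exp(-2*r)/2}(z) -3/(2*z + 4)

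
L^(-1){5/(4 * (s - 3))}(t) 5 * exp(3 * t)/4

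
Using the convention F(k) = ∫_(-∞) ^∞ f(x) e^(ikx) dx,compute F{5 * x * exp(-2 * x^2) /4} 5 * sqrt(2) * I * sqrt(pi) * k * exp(-k^2/8) /32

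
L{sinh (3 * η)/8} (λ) 3/ (8 * (λ^2 - 9))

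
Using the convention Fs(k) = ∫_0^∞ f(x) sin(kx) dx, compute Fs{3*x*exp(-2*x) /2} 6*k/(k^2 + 4) ^2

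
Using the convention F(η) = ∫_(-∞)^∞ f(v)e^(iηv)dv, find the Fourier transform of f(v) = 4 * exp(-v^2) 4 * sqrt(pi) * exp(-η^2/4)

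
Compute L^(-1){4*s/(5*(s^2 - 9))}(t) 4*cosh(3*t)/5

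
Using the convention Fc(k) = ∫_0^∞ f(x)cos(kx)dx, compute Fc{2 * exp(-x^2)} sqrt(pi) * exp(-k^2/4)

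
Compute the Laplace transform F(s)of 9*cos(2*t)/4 9*s/(4*(s^2 + 4))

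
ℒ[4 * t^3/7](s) 24/(7 * s^4)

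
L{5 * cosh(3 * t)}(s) 5 * s/(s^2 - 9)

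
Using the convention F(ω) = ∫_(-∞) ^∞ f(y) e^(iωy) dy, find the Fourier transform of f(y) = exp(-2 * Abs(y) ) 4/(ω^2+4) 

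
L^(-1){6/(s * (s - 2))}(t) 6 * exp(t) * sinh(t)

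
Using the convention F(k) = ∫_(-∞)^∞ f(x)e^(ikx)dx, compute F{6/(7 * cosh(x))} 6 * pi/(7 * cosh(pi * k/2))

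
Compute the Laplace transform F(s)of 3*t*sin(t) 6*s/(s^2+1)^2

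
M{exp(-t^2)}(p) gamma(p/2)/2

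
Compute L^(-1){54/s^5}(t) 9*t^4/4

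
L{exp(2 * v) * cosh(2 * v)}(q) (q - 2)/(q * (q - 4))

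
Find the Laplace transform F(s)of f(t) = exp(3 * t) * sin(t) 1/((s - 3)^2 + 1)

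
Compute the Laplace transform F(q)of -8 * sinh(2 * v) -16/(q^2 - 4)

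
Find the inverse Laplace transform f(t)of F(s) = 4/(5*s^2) 4*t/5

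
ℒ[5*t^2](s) 10/s^3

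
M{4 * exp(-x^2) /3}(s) 2 * gamma(s/2) /3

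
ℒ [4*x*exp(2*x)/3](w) 4/(3*(w - 2)^2)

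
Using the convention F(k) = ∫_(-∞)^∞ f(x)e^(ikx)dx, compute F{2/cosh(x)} 2 * pi/cosh(pi * k/2)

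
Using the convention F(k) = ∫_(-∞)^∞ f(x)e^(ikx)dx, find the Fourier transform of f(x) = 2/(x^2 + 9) 2*pi*exp(-3*Abs(k))/3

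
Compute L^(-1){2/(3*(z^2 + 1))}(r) 2*sin(r)/3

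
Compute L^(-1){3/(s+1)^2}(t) 3 * t * exp(-t)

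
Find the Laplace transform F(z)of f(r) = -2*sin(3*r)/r -2*atan(3/z)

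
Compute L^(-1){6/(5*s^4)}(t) t^3/5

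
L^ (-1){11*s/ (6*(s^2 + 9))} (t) 11*cos (3*t)/6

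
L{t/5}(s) 1/(5 * s^2)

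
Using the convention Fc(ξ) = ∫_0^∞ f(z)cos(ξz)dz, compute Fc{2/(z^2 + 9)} pi*exp(-3*ξ)/3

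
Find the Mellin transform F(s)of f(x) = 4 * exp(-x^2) 2 * gamma(s/2)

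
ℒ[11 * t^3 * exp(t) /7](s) 66/(7 * (s - 1) ^4) 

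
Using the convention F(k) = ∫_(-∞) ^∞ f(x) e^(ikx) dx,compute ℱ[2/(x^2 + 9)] 2 * pi * exp(-3 * Abs(k) ) /3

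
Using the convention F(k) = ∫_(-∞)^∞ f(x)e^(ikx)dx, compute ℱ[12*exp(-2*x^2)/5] 6*sqrt(2)*sqrt(pi)*exp(-k^2/8)/5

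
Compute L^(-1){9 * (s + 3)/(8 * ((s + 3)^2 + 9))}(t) 9 * exp(-3 * t) * cos(3 * t)/8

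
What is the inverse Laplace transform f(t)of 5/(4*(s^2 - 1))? 5*sinh(t)/4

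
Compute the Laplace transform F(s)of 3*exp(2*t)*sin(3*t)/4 9/(4*((s - 2)^2 + 9))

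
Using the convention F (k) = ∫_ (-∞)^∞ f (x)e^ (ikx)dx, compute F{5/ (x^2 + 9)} 5 * pi * exp (-3 * Abs (k))/3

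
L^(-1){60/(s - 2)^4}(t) 10 * t^3 * exp(2 * t)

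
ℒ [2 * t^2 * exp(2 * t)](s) 4/(s - 2)^3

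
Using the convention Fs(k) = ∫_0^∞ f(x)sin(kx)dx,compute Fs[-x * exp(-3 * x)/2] -3 * k/(k^2 + 9)^2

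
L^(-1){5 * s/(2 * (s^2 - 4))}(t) 5 * cosh(2 * t)/2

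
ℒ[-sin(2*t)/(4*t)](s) -atan(2/s)/4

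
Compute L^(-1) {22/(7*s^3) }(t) 11*t^2/7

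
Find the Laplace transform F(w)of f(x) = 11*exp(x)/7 11/(7*(w - 1))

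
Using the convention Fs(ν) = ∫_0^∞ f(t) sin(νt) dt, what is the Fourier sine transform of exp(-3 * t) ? ν/(ν^2 + 9) 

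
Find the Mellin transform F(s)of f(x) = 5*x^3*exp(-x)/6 5*gamma(s+3)/6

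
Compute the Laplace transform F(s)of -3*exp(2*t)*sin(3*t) -9/((s - 2)^2 + 9)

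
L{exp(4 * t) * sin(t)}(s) 1/((s - 4)^2 + 1)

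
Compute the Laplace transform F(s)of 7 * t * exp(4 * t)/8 7/(8 * (s - 4)^2)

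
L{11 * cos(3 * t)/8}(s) 11 * s/(8 * (s^2 + 9))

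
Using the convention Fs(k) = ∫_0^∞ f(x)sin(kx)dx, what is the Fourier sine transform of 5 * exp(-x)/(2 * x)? 5 * atan(k)/2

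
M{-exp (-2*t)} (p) -gamma (p)/2^p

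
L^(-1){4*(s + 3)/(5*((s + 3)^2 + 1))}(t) 4*exp(-3*t)*cos(t)/5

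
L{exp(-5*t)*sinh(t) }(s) 1/((s + 5) ^2 - 1) 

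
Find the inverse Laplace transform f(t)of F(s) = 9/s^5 3 * t^4/8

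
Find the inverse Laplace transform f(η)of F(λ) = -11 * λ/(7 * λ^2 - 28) -11 * cosh(2 * η)/7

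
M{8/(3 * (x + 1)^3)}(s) 4 * pi * (s - 2) * (s - 1)/(3 * sin(pi * s))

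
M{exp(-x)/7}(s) gamma(s)/7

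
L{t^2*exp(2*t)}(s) 2/(s - 2)^3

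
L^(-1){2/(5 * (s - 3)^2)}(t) 2 * t * exp(3 * t)/5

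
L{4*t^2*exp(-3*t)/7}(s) 8/(7*(s + 3)^3)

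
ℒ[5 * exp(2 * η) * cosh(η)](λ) 5 * (λ - 2)/((λ - 2)^2 - 1)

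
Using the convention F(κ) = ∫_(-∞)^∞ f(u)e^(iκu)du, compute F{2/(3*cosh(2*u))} pi/(3*cosh(pi*κ/4))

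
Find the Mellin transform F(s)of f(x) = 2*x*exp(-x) 2*gamma(s+1)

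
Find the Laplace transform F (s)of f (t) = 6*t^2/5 12/ (5*s^3)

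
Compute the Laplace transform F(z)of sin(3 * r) 3/(z^2 + 9)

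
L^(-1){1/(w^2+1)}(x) sin(x)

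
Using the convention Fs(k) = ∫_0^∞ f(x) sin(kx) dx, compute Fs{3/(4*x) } 3*pi/8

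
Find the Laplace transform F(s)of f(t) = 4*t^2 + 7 7/s + 8/s^3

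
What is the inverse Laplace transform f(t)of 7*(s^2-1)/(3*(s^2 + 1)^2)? 7*t*cos(t)/3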